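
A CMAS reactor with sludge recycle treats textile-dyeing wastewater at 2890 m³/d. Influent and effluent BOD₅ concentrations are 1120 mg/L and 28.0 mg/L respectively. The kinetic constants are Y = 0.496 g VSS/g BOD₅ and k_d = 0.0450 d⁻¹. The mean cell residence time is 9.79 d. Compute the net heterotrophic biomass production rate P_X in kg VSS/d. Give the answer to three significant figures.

P_X ≈ 1090 kg VSS/d

Observed yield with endogenous decay: Y_obs = Y / (1 + k_d·θ_c) = 0.496 / (1 + 0.0450 × 9.79) = 0.496 / 1.441 = 0.3443 g VSS/g BOD₅.
Substrate removed = Q·(S₀ − S) = 2890 m³/d × (1120 − 28.0) g/m³ = 3.16×10^6 g/d = 3156 kg/d.
Biomass produced: P_X = Y_obs·Q·ΔS = 0.3443 × 3156 ≈ 1087 kg VSS/d.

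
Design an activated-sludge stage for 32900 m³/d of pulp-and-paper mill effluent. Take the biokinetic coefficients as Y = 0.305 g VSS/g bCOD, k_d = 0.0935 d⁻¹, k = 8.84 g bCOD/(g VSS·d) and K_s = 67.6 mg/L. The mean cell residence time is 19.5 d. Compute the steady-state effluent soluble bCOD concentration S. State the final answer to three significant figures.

From the Monod/SRT balance for a CMAS, S = K_s·(1+k_d θ_c)/[θ_c·(Y k − k_d) − 1] = 67.6 × (1 + 0.0935 × 19.5) / [19.5 × (0.305 × 8.84 − 0.0935) − 1] = 190.9 / 49.75 = 3.836 mg/L.

S ≈ 3.84 mg/L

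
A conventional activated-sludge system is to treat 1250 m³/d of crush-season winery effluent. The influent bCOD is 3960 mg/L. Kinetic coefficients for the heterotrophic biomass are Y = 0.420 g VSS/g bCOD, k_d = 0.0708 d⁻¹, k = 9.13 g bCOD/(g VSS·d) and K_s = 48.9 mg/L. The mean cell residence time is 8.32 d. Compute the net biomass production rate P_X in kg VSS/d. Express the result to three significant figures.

Effluent substrate depends only on kinetics and SRT: S = K_s(1 + k_d θ_c) / [θ_c(Yk − k_d) − 1] = 48.9 × (1 + 0.0708 × 8.32) / [8.32 × (0.420 × 9.13 − 0.0708) − 1] = 77.70 / 30.31 = 2.563 mg/L.
Observed yield with endogenous decay: Y_obs = Y / (1 + k_d·θ_c) = 0.420 / (1 + 0.0708 × 8.32) = 0.420 / 1.589 = 0.2643 g VSS/g bCOD.
Substrate removed = Q·(S₀ − S) = 1250 m³/d × (3960 − 2.56) g/m³ = 4.95×10^6 g/d = 4947 kg/d.
Net biomass production P_X = Y_obs × Q·(S₀ − S) = 0.2643 × 4947 = 1307 kg VSS/d.

P_X ≈ 1310 kg VSS/d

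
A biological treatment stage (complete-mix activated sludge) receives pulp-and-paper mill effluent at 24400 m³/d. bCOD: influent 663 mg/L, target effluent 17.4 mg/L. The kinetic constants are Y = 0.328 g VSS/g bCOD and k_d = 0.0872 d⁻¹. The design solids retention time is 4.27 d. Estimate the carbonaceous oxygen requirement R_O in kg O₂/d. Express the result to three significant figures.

R_O ≈ 10400 kg O₂/d

Y_obs = Y / (1 + k_d θ_c) = 0.328 / (1 + 0.0872 × 4.27) = 0.328 / 1.372 = 0.2390.
Substrate removed = Q·(S₀ − S) = 24400 m³/d × (663 − 17.4) g/m³ = 1.58×10^7 g/d = 15753 kg/d.
Net sludge production P_X = 0.2390 × 15753 = 3765 kg VSS/d.
Carbonaceous O₂ demand = substrate oxidised − cell-mass equivalent = 15753 − 1.42 × 3765 = 10406 kg O₂/d.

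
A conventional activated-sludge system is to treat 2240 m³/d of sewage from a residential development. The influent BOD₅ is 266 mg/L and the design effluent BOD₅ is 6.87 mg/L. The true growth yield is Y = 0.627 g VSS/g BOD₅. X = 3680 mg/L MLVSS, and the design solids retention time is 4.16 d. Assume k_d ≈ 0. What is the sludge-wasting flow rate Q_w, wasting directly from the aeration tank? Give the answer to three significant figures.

Q_w ≈ 98.9 m³/d

With k_d = 0 the design equation reduces to V = Y Q (S₀−S) θ_c / X = 0.627 × 2240 × (266 − 6.87) × 4.16 / 3680 = 411.4 m³.
For wasting at MLVSS concentration, Q_w = V/θ_c = 411.4/4.16 = 98.90 m³/d.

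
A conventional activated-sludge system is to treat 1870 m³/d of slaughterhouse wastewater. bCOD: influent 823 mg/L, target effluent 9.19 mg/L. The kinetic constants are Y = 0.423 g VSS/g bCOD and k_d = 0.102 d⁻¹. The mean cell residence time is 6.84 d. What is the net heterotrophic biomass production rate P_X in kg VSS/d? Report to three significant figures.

P_X ≈ 379 kg VSS/d

Correct the yield for decay: Y_obs = Y/(1 + k_d θ_c) = 0.423 / (1 + 0.102 × 6.84) = 0.423 / 1.698 = 0.2492.
Mass of bCOD removed per day: Q(S₀ − S) = 1870 × 813.8 g/m³ = 1522 kg/d.
P_X = Y_obs · Q(S₀ − S) = 0.2492 × 1522 = 379.2 kg VSS/d.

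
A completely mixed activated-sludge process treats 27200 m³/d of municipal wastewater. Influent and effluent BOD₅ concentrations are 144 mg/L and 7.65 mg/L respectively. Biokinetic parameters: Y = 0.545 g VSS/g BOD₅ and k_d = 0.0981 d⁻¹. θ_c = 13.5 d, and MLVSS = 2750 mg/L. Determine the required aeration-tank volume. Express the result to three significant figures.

Rearranging the biomass balance for a CMAS with decay, V = Y·Q·ΔS·θ_c / [X·(1+k_d θ_c)] = 0.545 × 27200 × (144 − 7.65) × 13.5 / [2750 × (1 + 0.0981 × 13.5)] = 2.73×10^7 / 6392 = 4269 m³.

V ≈ 4270 m³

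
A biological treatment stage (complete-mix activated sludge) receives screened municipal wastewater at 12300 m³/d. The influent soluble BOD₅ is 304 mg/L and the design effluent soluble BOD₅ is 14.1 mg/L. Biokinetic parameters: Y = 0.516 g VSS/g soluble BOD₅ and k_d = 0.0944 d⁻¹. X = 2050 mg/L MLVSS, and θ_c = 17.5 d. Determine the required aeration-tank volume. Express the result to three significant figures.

Steady-state biomass mass balance: V·X·(1 + k_d·θ_c) = Y·Q·(S₀ − S)·θ_c, so V = 0.516 × 12300 × (304 − 14.1) × 17.5 / [2050 × (1 + 0.0944 × 17.5)] = 3.22×10^7 / 5437 = 5923 m³.

V ≈ 5920 m³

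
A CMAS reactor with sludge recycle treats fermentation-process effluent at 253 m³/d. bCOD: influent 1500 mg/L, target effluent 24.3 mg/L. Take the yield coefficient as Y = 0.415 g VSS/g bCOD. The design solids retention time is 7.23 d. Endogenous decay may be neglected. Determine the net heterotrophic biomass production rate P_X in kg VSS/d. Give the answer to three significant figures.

Since k_d ≈ 0, Y_obs = Y = 0.415 g VSS/g bCOD.
Mass of bCOD removed per day: Q(S₀ − S) = 253 × 1476 g/m³ = 373.4 kg/d.
So the net sludge growth is P_X = 0.4150 × 373.4 = 154.9 kg VSS/d.

P_X ≈ 155 kg VSS/d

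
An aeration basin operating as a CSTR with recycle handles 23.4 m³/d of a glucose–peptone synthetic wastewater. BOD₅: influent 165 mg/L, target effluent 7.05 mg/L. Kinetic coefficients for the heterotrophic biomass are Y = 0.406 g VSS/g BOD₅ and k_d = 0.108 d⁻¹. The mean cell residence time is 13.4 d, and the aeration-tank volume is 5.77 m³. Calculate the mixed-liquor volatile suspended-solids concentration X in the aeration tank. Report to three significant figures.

Solving the biomass balance for X: X = Y Q (S₀−S) θ_c / [V (1+k_d θ_c)] = 0.406 × 23.4 × (165 − 7.05) × 13.4 / [5.77 × (1 + 0.108 × 13.4)] = 1424 mg/L.

X ≈ 1420 mg/L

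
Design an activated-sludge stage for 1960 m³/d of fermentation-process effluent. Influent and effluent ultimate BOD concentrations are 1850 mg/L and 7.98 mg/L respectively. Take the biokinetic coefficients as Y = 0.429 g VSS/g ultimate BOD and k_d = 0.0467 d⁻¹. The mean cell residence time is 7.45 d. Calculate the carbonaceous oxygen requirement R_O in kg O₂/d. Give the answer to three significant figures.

R_O ≈ 1980 kg O₂/d

The observed yield is Y_obs = Y/(1 + k_d·θ_c) = 0.429 / (1 + 0.0467 × 7.45) = 0.429 / 1.348 = 0.3183 g VSS per g ultimate BOD removed.
Mass of ultimate BOD removed per day: Q(S₀ − S) = 1960 × 1842 g/m³ = 3610 kg/d.
P_X = Y_obs·Q·(S₀ − S) = 0.3183 × 3610 = 1149 kg VSS/d.
Carbonaceous O₂ demand = substrate oxidised − cell-mass equivalent = 3610 − 1.42 × 1149 = 1979 kg O₂/d.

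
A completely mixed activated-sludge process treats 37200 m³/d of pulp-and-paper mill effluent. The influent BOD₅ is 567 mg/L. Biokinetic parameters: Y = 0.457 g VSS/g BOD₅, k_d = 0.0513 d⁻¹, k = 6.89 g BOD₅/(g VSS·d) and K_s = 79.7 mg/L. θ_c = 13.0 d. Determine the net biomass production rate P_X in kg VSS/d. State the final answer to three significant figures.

From the Monod/SRT balance for a CMAS, S = K_s·(1+k_d θ_c)/[θ_c·(Y k − k_d) − 1] = 79.7 × (1 + 0.0513 × 13.0) / [13.0 × (0.457 × 6.89 − 0.0513) − 1] = 132.9 / 39.27 = 3.383 mg/L.
Observed yield with endogenous decay: Y_obs = Y / (1 + k_d·θ_c) = 0.457 / (1 + 0.0513 × 13.0) = 0.457 / 1.667 = 0.2742 g VSS/g BOD₅.
Substrate removed = Q·(S₀ − S) = 37200 m³/d × (567 − 3.38) g/m³ = 2.1×10^7 g/d = 20967 kg/d.
So the net sludge growth is P_X = 0.2742 × 20967 = 5748 kg VSS/d.

P_X ≈ 5750 kg VSS/d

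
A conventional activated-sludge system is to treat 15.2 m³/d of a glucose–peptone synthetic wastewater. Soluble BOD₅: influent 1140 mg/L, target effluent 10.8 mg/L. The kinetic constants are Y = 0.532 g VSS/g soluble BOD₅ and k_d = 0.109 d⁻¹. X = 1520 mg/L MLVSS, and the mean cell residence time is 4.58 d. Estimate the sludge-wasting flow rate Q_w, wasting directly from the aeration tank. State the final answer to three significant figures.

Rearranging the biomass balance for a CMAS with decay, V = Y·Q·ΔS·θ_c / [X·(1+k_d θ_c)] = 0.532 × 15.2 × (1140 − 10.8) × 4.58 / [1520 × (1 + 0.109 × 4.58)] = 4.18×10^4 / 2279 = 18.35 m³.
With mixed-liquor wasting, θ_c = V/Q_w, so Q_w = V/θ_c = 18.35/4.58 = 4.007 m³/d.

Q_w ≈ 4.01 m³/d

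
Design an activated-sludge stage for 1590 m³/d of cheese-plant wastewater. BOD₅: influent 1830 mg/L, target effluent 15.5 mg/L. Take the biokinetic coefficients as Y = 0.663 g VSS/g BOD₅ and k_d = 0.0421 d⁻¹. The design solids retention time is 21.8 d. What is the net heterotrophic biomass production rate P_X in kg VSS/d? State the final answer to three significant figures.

P_X ≈ 997 kg VSS/d

Observed yield with endogenous decay: Y_obs = Y / (1 + k_d·θ_c) = 0.663 / (1 + 0.0421 × 21.8) = 0.663 / 1.918 = 0.3457 g VSS/g BOD₅.
ΔS = 1830 − 15.5 = 1814 mg/L, so the substrate removal rate is 1590 × 1814/1000 = 2885 kg BOD₅/d.
Biomass produced: P_X = Y_obs·Q·ΔS = 0.3457 × 2885 ≈ 997.4 kg VSS/d.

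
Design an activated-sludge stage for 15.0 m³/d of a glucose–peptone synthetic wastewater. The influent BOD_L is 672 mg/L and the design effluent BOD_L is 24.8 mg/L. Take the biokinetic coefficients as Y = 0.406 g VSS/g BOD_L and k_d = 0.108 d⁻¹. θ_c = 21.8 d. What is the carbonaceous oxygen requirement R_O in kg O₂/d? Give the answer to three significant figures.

R_O ≈ 8.04 kg O₂/d

The observed yield is Y_obs = Y/(1 + k_d·θ_c) = 0.406 / (1 + 0.108 × 21.8) = 0.406 / 3.354 = 0.1210 g VSS per g BOD_L removed.
Substrate removed = Q·(S₀ − S) = 15.0 m³/d × (672 − 24.8) g/m³ = 9.71×10^3 g/d = 9.708 kg/d.
P_X = Y_obs·Q·(S₀ − S) = 0.1210 × 9.708 = 1.175 kg VSS/d.
R_O = Q·ΔS − 1.42 P_X = 9.708 − 1.669 = 8.039 kg O₂/d.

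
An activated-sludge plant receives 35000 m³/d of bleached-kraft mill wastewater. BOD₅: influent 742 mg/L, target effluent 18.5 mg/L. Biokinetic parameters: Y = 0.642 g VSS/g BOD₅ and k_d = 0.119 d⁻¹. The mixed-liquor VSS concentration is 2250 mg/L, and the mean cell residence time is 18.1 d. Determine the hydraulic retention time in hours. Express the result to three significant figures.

Steady-state biomass mass balance: V·X·(1 + k_d·θ_c) = Y·Q·(S₀ − S)·θ_c, so V = 0.642 × 35000 × (742 − 18.5) × 18.1 / [2250 × (1 + 0.119 × 18.1)] = 2.94×10^8 / 7096 = 41466 m³.
HRT = V/Q = 41466 m³ / 35000 m³·d⁻¹ = 1.185 d × 24 = 28.43 h.

τ ≈ 28.4 h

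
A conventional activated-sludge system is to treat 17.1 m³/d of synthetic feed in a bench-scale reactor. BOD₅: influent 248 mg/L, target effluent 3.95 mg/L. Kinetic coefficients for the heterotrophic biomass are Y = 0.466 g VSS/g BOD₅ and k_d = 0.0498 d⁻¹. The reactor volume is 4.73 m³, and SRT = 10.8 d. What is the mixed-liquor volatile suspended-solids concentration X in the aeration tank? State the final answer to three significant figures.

X ≈ 2890 mg/L

Solving the biomass balance for X: X = Y Q (S₀−S) θ_c / [V (1+k_d θ_c)] = 0.466 × 17.1 × (248 − 3.95) × 10.8 / [4.73 × (1 + 0.0498 × 10.8)] = 2887 mg/L.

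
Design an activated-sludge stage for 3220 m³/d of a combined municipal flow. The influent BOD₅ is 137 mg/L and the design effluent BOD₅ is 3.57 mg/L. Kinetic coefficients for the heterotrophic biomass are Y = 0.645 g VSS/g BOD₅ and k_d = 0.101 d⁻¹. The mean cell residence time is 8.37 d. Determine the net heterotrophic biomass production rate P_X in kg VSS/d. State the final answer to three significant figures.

P_X ≈ 150 kg VSS/d

The observed yield is Y_obs = Y/(1 + k_d·θ_c) = 0.645 / (1 + 0.101 × 8.37) = 0.645 / 1.845 = 0.3495 g VSS per g BOD₅ removed.
ΔS = 137 − 3.57 = 133.4 mg/L, so the substrate removal rate is 3220 × 133.4/1000 = 429.6 kg BOD₅/d.
P_X = Y_obs · Q(S₀ − S) = 0.3495 × 429.6 = 150.2 kg VSS/d.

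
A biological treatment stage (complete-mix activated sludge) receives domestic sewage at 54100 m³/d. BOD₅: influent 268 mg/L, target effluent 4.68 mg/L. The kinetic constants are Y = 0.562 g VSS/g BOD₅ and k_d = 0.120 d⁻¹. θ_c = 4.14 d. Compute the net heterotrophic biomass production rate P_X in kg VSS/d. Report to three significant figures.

Y_obs = Y / (1 + k_d θ_c) = 0.562 / (1 + 0.120 × 4.14) = 0.562 / 1.497 = 0.3755.
Substrate removed = Q·(S₀ − S) = 54100 m³/d × (268 − 4.68) g/m³ = 1.42×10^7 g/d = 14246 kg/d.
Biomass produced: P_X = Y_obs·Q·ΔS = 0.3755 × 14246 ≈ 5349 kg VSS/d.

P_X ≈ 5350 kg VSS/d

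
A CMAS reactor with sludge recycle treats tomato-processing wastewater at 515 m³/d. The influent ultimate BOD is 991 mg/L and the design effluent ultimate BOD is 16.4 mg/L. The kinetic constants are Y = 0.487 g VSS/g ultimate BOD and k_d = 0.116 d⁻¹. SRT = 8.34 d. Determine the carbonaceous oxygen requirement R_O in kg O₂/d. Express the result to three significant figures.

R_O ≈ 325 kg O₂/d

Correct the yield for decay: Y_obs = Y/(1 + k_d θ_c) = 0.487 / (1 + 0.116 × 8.34) = 0.487 / 1.967 = 0.2475.
Q·(S₀ − S) = 515 × (991 − 16.4) × 10⁻³ = 501.9 kg/d removed.
P_X = Y_obs·Q·(S₀ − S) = 0.2475 × 501.9 = 124.2 kg VSS/d.
R_O = Q·ΔS − 1.42 P_X = 501.9 − 176.4 = 325.5 kg O₂/d.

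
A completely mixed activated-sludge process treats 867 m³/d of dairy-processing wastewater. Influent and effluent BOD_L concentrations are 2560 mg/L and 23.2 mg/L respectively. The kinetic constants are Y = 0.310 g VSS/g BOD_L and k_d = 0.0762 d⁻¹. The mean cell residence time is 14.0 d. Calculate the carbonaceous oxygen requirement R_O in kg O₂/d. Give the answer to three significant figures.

R_O ≈ 1730 kg O₂/d

Correct the yield for decay: Y_obs = Y/(1 + k_d θ_c) = 0.310 / (1 + 0.0762 × 14.0) = 0.310 / 2.067 = 0.1500.
Q·(S₀ − S) = 867 × (2560 − 23.2) × 10⁻³ = 2199 kg/d removed.
Biomass synthesised: P_X = Y_obs × 2199 = 329.9 kg VSS/d.
R_O = Q·(S₀ − S) − 1.42·P_X = 2199 − 1.42 × 329.9 = 1731 kg O₂/d.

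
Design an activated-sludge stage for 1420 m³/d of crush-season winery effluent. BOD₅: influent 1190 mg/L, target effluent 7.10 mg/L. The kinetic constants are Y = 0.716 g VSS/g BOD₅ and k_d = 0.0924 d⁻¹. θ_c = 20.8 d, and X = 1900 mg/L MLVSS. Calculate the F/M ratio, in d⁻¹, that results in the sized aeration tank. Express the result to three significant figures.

Rearranging the biomass balance for a CMAS with decay, V = Y·Q·ΔS·θ_c / [X·(1+k_d θ_c)] = 0.716 × 1420 × (1190 − 7.10) × 20.8 / [1900 × (1 + 0.0924 × 20.8)] = 2.5×10^7 / 5552 = 4506 m³.
Food-to-microorganism ratio F/M = Q S₀ / (V X) = 1420 × 1190 / (4506 × 1900) = 0.1974 d⁻¹.

F/M ≈ 0.197 d⁻¹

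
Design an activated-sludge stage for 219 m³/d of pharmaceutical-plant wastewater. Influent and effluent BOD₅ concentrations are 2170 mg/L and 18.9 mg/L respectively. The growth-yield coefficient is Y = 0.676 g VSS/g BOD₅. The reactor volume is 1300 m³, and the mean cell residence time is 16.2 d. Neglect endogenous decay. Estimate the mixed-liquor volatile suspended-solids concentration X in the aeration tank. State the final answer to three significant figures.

X ≈ 3970 mg/L

X = Y·Q·ΔS·θ_c / V = 0.676 × 219 × (2170 − 18.9) × 16.2 / 1300 = 3968 mg/L.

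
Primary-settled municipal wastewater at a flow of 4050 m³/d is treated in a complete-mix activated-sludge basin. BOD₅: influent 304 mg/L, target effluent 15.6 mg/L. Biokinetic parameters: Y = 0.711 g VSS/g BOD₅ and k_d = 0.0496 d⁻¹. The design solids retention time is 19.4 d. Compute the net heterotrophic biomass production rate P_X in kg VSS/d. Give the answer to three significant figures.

The observed yield is Y_obs = Y/(1 + k_d·θ_c) = 0.711 / (1 + 0.0496 × 19.4) = 0.711 / 1.962 = 0.3623 g VSS per g BOD₅ removed.
Q·(S₀ − S) = 4050 × (304 − 15.6) × 10⁻³ = 1168 kg/d removed.
P_X = Y_obs · Q(S₀ − S) = 0.3623 × 1168 = 423.2 kg VSS/d.

P_X ≈ 423 kg VSS/d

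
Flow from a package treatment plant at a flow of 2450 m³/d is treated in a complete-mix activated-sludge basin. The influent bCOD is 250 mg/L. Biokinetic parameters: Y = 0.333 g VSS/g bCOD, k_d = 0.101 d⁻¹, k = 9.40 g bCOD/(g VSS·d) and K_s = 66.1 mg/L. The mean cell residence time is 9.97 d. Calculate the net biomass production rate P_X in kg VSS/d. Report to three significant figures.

From the Monod/SRT balance for a CMAS, S = K_s·(1+k_d θ_c)/[θ_c·(Y k − k_d) − 1] = 66.1 × (1 + 0.101 × 9.97) / [9.97 × (0.333 × 9.40 − 0.101) − 1] = 132.7 / 29.20 = 4.543 mg/L.
Y_obs = Y / (1 + k_d θ_c) = 0.333 / (1 + 0.101 × 9.97) = 0.333 / 2.007 = 0.1659.
Q·(S₀ − S) = 2450 × (250 − 4.54) × 10⁻³ = 601.4 kg/d removed.
Net biomass production P_X = Y_obs × Q·(S₀ − S) = 0.1659 × 601.4 = 99.78 kg VSS/d.

P_X ≈ 99.8 kg VSS/d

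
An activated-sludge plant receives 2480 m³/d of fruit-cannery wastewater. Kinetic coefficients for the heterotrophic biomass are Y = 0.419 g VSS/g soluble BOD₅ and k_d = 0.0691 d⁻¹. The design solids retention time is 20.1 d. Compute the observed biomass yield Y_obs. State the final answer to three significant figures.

Correct the yield for decay: Y_obs = Y/(1 + k_d θ_c) = 0.419 / (1 + 0.0691 × 20.1) = 0.419 / 2.389 = 0.1754.

Y_obs ≈ 0.175 g VSS/g soluble BOD₅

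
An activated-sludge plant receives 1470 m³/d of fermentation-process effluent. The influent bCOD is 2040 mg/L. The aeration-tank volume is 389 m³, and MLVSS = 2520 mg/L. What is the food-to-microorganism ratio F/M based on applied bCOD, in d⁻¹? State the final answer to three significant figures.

F/M = Q·S₀ / (V·X) = 1470 × 2040 / (389.0 × 2520) = 3.059 g bCOD·(g VSS·d)⁻¹.

F/M ≈ 3.06 d⁻¹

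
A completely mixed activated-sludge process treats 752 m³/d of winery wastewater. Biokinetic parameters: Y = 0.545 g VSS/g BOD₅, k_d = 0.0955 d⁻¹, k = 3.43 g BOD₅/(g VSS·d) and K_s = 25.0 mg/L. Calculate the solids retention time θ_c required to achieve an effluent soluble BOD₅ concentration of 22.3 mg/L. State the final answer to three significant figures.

θ_c ≈ 1.27 d

From 1/θ_c = Y·k·S/(K_s + S) − k_d: Y·k·S/(K_s+S) = 0.545 × 3.43 × 22.3 / (25.0 + 22.3) = 0.8813 d⁻¹.
Then 1/θ_c = μ − k_d = 0.8813 − 0.0955 = 0.7858 d⁻¹, giving θ_c = 1.273 d.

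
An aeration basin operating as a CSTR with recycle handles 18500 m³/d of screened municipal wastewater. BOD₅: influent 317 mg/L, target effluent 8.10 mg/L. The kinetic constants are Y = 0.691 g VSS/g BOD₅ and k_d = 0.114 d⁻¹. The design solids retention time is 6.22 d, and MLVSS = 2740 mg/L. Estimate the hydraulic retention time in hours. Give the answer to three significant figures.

From the SRT design equation V = Y Q (S₀−S) θ_c / [X (1 + k_d θ_c)] = 0.691 × 18500 × (317 − 8.10) × 6.22 / [2740 × (1 + 0.114 × 6.22)] = 2.46×10^7 / 4683 = 5245 m³.
HRT = V/Q = 5245 m³ / 18500 m³·d⁻¹ = 0.2835 d × 24 = 6.804 h.

τ ≈ 6.80 h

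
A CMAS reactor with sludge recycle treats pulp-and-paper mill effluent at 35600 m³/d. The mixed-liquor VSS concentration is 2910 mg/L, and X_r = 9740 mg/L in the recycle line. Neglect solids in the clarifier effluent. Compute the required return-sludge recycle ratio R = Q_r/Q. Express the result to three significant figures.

R ≈ 0.426

R = Q_r/Q = X/(X_r − X) = 2910 / (9740 − 2910) = 0.4261.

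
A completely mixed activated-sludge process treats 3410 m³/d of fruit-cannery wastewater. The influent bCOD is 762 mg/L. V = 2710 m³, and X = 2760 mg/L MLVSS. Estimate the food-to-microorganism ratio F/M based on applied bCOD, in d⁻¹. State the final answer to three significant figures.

F/M ≈ 0.347 d⁻¹

Food-to-microorganism ratio F/M = Q S₀ / (V X) = 3410 × 762 / (2710 × 2760) = 0.3474 d⁻¹.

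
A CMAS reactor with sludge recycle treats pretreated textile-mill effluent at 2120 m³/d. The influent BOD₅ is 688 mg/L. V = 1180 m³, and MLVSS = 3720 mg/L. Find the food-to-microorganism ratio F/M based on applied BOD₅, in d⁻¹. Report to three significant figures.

F/M ≈ 0.332 d⁻¹

Food-to-microorganism ratio F/M = Q S₀ / (V X) = 2120 × 688 / (1180 × 3720) = 0.3323 d⁻¹.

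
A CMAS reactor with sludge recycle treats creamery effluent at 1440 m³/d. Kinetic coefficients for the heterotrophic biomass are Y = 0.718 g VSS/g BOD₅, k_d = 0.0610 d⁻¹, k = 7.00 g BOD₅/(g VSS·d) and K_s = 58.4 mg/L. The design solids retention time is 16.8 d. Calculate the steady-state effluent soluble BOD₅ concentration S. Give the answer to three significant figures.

For a completely mixed reactor with recycle the Lawrence–McCarty relation gives S = K_s·(1 + k_d·θ_c) / [θ_c·(Y·k − k_d) − 1] = 58.4 × (1 + 0.0610 × 16.8) / [16.8 × (0.718 × 7.00 − 0.0610) − 1] = 118.2 / 82.41 = 1.435 mg/L.

S ≈ 1.43 mg/L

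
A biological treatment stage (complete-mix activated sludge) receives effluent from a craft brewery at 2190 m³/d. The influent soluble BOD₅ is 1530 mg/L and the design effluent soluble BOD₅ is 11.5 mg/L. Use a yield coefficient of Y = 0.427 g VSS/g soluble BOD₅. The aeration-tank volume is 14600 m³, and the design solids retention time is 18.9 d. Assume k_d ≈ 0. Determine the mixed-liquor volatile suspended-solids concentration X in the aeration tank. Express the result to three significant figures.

X ≈ 1840 mg/L

From V·X = Y·Q·(S₀ − S)·θ_c (decay neglected): X = 0.427 × 2190 × (1530 − 11.5) × 18.9 / 14600 = 1838 mg/L.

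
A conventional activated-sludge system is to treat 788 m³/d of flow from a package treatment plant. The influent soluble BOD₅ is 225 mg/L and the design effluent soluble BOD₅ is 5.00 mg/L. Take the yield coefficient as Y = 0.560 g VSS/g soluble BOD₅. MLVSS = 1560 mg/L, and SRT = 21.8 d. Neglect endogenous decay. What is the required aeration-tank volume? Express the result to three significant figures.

V ≈ 1360 m³

With k_d = 0 the design equation reduces to V = Y Q (S₀−S) θ_c / X = 0.560 × 788 × (225 − 5.00) × 21.8 / 1560 = 1357 m³.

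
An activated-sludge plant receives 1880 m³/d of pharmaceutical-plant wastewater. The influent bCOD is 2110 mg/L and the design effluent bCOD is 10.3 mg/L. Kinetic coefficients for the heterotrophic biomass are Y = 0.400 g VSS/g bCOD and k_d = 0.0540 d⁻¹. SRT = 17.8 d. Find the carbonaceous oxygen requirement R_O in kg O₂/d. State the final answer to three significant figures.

Y_obs = Y / (1 + k_d θ_c) = 0.400 / (1 + 0.0540 × 17.8) = 0.400 / 1.961 = 0.2040.
Substrate removed = Q·(S₀ − S) = 1880 m³/d × (2110 − 10.3) g/m³ = 3.95×10^6 g/d = 3947 kg/d.
P_X = Y_obs·Q·(S₀ − S) = 0.2040 × 3947 = 805.1 kg VSS/d.
R_O = Q·ΔS − 1.42 P_X = 3947 − 1143 = 2804 kg O₂/d.

R_O ≈ 2800 kg O₂/d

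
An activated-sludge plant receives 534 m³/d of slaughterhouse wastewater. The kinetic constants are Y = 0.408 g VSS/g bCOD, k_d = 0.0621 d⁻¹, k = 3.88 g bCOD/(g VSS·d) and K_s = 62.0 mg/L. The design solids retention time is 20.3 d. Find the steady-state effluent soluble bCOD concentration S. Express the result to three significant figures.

From the Monod/SRT balance for a CMAS, S = K_s·(1+k_d θ_c)/[θ_c·(Y k − k_d) − 1] = 62.0 × (1 + 0.0621 × 20.3) / [20.3 × (0.408 × 3.88 − 0.0621) − 1] = 140.2 / 29.88 = 4.692 mg/L.

S ≈ 4.69 mg/L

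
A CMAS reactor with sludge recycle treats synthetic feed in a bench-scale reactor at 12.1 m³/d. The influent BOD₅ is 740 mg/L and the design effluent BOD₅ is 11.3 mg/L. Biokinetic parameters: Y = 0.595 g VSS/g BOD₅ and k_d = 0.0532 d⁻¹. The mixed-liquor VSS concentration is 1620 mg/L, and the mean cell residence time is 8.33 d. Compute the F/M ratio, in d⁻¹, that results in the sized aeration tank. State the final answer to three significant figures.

F/M ≈ 0.296 d⁻¹

From the SRT design equation V = Y Q (S₀−S) θ_c / [X (1 + k_d θ_c)] = 0.595 × 12.1 × (740 − 11.3) × 8.33 / [1620 × (1 + 0.0532 × 8.33)] = 4.37×10^4 / 2338 = 18.69 m³.
Food-to-microorganism ratio F/M = Q S₀ / (V X) = 12.1 × 740 / (18.69 × 1620) = 0.2957 d⁻¹.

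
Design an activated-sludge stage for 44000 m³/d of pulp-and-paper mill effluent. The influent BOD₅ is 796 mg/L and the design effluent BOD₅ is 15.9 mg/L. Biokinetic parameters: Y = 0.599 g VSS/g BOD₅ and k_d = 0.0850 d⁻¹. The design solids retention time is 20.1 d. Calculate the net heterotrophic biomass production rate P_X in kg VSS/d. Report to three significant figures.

P_X ≈ 7590 kg VSS/d

Observed yield with endogenous decay: Y_obs = Y / (1 + k_d·θ_c) = 0.599 / (1 + 0.0850 × 20.1) = 0.599 / 2.709 = 0.2212 g VSS/g BOD₅.
Q·(S₀ − S) = 44000 × (796 − 15.9) × 10⁻³ = 34324 kg/d removed.
Net biomass production P_X = Y_obs × Q·(S₀ − S) = 0.2212 × 34324 = 7591 kg VSS/d.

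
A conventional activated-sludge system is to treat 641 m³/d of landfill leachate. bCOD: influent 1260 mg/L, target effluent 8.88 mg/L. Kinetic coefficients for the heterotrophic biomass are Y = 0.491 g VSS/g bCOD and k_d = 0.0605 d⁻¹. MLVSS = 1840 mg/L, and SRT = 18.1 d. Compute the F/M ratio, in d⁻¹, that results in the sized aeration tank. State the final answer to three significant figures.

F/M ≈ 0.237 d⁻¹

Rearranging the biomass balance for a CMAS with decay, V = Y·Q·ΔS·θ_c / [X·(1+k_d θ_c)] = 0.491 × 641 × (1260 − 8.88) × 18.1 / [1840 × (1 + 0.0605 × 18.1)] = 7.13×10^6 / 3855 = 1849 m³.
Food-to-microorganism ratio F/M = Q S₀ / (V X) = 641 × 1260 / (1849 × 1840) = 0.2374 d⁻¹.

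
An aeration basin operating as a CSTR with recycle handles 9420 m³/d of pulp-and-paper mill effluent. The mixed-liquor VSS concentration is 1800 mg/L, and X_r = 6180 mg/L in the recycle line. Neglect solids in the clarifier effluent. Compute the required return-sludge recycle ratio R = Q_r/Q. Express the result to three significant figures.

R = Q_r/Q = X/(X_r − X) = 1800 / (6180 − 1800) = 0.4110.

R ≈ 0.411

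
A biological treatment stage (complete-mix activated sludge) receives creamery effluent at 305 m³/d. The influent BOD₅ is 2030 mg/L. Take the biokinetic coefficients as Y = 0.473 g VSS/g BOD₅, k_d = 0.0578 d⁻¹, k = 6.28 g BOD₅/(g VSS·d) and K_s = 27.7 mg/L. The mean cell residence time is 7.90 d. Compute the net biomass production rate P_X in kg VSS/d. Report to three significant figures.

From the Monod/SRT balance for a CMAS, S = K_s·(1+k_d θ_c)/[θ_c·(Y k − k_d) − 1] = 27.7 × (1 + 0.0578 × 7.90) / [7.90 × (0.473 × 6.28 − 0.0578) − 1] = 40.35 / 22.01 = 1.833 mg/L.
Correct the yield for decay: Y_obs = Y/(1 + k_d θ_c) = 0.473 / (1 + 0.0578 × 7.90) = 0.473 / 1.457 = 0.3247.
Q·(S₀ − S) = 305 × (2030 − 1.83) × 10⁻³ = 618.6 kg/d removed.
Biomass produced: P_X = Y_obs·Q·ΔS = 0.3247 × 618.6 ≈ 200.9 kg VSS/d.

P_X ≈ 201 kg VSS/d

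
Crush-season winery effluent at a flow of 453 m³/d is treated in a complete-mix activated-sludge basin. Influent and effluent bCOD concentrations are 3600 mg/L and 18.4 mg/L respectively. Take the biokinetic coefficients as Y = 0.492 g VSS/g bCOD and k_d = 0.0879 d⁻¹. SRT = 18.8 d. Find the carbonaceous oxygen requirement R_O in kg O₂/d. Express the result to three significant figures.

Observed yield with endogenous decay: Y_obs = Y / (1 + k_d·θ_c) = 0.492 / (1 + 0.0879 × 18.8) = 0.492 / 2.653 = 0.1855 g VSS/g bCOD.
Substrate removed = Q·(S₀ − S) = 453 m³/d × (3600 − 18.4) g/m³ = 1.62×10^6 g/d = 1622 kg/d.
P_X = Y_obs·Q·(S₀ − S) = 0.1855 × 1622 = 300.9 kg VSS/d.
R_O = Q·(S₀ − S) − 1.42·P_X = 1622 − 1.42 × 300.9 = 1195 kg O₂/d.

R_O ≈ 1200 kg O₂/d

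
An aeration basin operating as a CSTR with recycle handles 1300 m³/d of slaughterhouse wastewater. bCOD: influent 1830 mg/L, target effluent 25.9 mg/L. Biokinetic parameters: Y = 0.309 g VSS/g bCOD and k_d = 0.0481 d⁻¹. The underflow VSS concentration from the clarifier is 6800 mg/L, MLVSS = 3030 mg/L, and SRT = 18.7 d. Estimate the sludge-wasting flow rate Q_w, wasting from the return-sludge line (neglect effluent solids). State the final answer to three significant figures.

Q_w ≈ 56.1 m³/d

Steady-state biomass mass balance: V·X·(1 + k_d·θ_c) = Y·Q·(S₀ − S)·θ_c, so V = 0.309 × 1300 × (1830 − 25.9) × 18.7 / [3030 × (1 + 0.0481 × 18.7)] = 1.36×10^7 / 5755 = 2355 m³.
Wasting from the return line (neglecting effluent solids): Q_w = V·X / (θ_c·X_r) = 2355 × 3030 / (18.7 × 6800) = 56.11 m³/d.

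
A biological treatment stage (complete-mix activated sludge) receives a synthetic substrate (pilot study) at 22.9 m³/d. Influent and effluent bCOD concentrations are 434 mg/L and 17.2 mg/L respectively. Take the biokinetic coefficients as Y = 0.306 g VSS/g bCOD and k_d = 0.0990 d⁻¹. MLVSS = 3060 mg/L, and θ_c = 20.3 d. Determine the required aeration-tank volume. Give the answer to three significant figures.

Steady-state biomass mass balance: V·X·(1 + k_d·θ_c) = Y·Q·(S₀ − S)·θ_c, so V = 0.306 × 22.9 × (434 − 17.2) × 20.3 / [3060 × (1 + 0.0990 × 20.3)] = 5.93×10^4 / 9210 = 6.438 m³.

V ≈ 6.44 m³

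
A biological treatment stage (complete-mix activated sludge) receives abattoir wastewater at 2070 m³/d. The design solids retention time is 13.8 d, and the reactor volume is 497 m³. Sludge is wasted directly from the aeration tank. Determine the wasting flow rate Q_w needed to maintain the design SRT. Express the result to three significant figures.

Q_w ≈ 36.0 m³/d

For wasting at MLVSS concentration, Q_w = V/θ_c = 497.0/13.8 = 36.01 m³/d.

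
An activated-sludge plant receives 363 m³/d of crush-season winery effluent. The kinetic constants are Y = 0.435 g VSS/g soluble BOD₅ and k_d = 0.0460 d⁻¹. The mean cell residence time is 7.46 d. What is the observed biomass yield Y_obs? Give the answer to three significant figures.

Correct the yield for decay: Y_obs = Y/(1 + k_d θ_c) = 0.435 / (1 + 0.0460 × 7.46) = 0.435 / 1.343 = 0.3239.

Y_obs ≈ 0.324 g VSS/g soluble BOD₅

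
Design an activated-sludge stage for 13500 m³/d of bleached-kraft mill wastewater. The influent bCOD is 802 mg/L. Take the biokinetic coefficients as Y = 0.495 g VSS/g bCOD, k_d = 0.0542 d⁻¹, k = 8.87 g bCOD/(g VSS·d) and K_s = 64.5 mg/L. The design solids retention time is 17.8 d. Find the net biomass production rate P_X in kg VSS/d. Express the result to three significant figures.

From the Monod/SRT balance for a CMAS, S = K_s·(1+k_d θ_c)/[θ_c·(Y k − k_d) − 1] = 64.5 × (1 + 0.0542 × 17.8) / [17.8 × (0.495 × 8.87 − 0.0542) − 1] = 126.7 / 76.19 = 1.663 mg/L.
Y_obs = Y / (1 + k_d θ_c) = 0.495 / (1 + 0.0542 × 17.8) = 0.495 / 1.965 = 0.2519.
Q·(S₀ − S) = 13500 × (802 − 1.66) × 10⁻³ = 10805 kg/d removed.
So the net sludge growth is P_X = 0.2519 × 10805 = 2722 kg VSS/d.

P_X ≈ 2720 kg VSS/d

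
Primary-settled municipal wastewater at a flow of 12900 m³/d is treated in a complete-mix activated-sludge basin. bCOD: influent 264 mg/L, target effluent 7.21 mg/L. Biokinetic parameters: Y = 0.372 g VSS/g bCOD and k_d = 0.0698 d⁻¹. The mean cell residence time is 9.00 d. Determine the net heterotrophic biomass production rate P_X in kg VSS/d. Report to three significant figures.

P_X ≈ 757 kg VSS/d

Observed yield with endogenous decay: Y_obs = Y / (1 + k_d·θ_c) = 0.372 / (1 + 0.0698 × 9.00) = 0.372 / 1.628 = 0.2285 g VSS/g bCOD.
Q·(S₀ − S) = 12900 × (264 − 7.21) × 10⁻³ = 3313 kg/d removed.
So the net sludge growth is P_X = 0.2285 × 3313 = 756.8 kg VSS/d.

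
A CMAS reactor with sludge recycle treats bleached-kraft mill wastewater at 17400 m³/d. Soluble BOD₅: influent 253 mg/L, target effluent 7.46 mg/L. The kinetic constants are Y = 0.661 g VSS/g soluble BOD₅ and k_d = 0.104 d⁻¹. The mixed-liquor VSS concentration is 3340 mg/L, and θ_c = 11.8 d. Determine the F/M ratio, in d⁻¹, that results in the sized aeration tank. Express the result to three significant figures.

F/M ≈ 0.294 d⁻¹

Rearranging the biomass balance for a CMAS with decay, V = Y·Q·ΔS·θ_c / [X·(1+k_d θ_c)] = 0.661 × 17400 × (253 − 7.46) × 11.8 / [3340 × (1 + 0.104 × 11.8)] = 3.33×10^7 / 7439 = 4480 m³.
Food-to-microorganism ratio F/M = Q S₀ / (V X) = 17400 × 253 / (4480 × 3340) = 0.2942 d⁻¹.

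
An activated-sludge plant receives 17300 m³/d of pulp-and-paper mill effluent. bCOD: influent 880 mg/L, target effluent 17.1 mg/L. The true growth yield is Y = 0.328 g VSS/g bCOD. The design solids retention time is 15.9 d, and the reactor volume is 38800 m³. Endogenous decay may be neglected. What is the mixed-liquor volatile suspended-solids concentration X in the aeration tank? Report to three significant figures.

Without decay, X = Y Q (S₀−S) θ_c / V = 0.328 × 17300 × (880 − 17.1) × 15.9 / 38800 = 2007 mg/L.

X ≈ 2010 mg/L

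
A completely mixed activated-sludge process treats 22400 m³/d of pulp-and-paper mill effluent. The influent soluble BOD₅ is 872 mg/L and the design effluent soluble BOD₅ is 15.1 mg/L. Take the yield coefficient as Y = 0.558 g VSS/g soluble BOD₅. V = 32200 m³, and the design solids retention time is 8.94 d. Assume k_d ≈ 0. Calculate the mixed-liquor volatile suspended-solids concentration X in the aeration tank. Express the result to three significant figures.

X = Y·Q·ΔS·θ_c / V = 0.558 × 22400 × (872 − 15.1) × 8.94 / 32200 = 2974 mg/L.

X ≈ 2970 mg/L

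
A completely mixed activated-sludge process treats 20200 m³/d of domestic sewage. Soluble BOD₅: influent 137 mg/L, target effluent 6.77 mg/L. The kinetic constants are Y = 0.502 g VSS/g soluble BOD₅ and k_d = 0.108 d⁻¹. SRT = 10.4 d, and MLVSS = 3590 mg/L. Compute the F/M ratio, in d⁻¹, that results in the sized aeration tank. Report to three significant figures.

F/M ≈ 0.428 d⁻¹

From the SRT design equation V = Y Q (S₀−S) θ_c / [X (1 + k_d θ_c)] = 0.502 × 20200 × (137 − 6.77) × 10.4 / [3590 × (1 + 0.108 × 10.4)] = 1.37×10^7 / 7622 = 1802 m³.
Food-to-microorganism ratio F/M = Q S₀ / (V X) = 20200 × 137 / (1802 × 3590) = 0.4278 d⁻¹.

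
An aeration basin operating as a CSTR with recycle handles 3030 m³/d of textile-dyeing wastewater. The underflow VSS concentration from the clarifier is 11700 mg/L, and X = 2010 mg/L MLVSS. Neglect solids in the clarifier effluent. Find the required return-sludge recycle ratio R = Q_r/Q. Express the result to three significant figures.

R ≈ 0.207

R = Q_r/Q = X/(X_r − X) = 2010 / (11700 − 2010) = 0.2074.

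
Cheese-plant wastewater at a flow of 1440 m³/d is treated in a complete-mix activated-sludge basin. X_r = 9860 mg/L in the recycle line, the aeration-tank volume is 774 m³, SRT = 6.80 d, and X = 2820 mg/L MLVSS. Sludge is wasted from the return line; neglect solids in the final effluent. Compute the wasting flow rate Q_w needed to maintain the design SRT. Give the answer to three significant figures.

Q_w = (V·X)/(θ_c X_r) = 774.0 × 2820 / (6.80 × 9860) = 32.55 m³/d.

Q_w ≈ 32.6 m³/d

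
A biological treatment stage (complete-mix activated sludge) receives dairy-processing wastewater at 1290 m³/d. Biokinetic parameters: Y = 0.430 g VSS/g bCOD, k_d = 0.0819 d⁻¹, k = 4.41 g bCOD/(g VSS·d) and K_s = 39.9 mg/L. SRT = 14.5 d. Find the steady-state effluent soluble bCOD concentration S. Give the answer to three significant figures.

S ≈ 3.45 mg/L

For a completely mixed reactor with recycle the Lawrence–McCarty relation gives S = K_s·(1 + k_d·θ_c) / [θ_c·(Y·k − k_d) − 1] = 39.9 × (1 + 0.0819 × 14.5) / [14.5 × (0.430 × 4.41 − 0.0819) − 1] = 87.28 / 25.31 = 3.449 mg/L.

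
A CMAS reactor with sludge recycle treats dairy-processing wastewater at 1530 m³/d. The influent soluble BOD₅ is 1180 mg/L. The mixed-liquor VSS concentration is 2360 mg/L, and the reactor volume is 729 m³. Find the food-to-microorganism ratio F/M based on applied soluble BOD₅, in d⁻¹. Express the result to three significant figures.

F/M = applied load / biomass = Q·S₀/(V·X) = 1530 × 1180 / (729.0 × 2360) = 1.049 d⁻¹.

F/M ≈ 1.05 d⁻¹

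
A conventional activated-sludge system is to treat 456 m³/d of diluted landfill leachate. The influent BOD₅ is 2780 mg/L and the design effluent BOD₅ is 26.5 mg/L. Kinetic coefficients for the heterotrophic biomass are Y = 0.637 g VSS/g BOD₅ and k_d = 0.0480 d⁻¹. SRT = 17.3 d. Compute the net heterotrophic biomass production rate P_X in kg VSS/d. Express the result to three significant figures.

P_X ≈ 437 kg VSS/d

Observed yield with endogenous decay: Y_obs = Y / (1 + k_d·θ_c) = 0.637 / (1 + 0.0480 × 17.3) = 0.637 / 1.830 = 0.3480 g VSS/g BOD₅.
Mass of BOD₅ removed per day: Q(S₀ − S) = 456 × 2754 g/m³ = 1256 kg/d.
Biomass produced: P_X = Y_obs·Q·ΔS = 0.3480 × 1256 ≈ 437.0 kg VSS/d.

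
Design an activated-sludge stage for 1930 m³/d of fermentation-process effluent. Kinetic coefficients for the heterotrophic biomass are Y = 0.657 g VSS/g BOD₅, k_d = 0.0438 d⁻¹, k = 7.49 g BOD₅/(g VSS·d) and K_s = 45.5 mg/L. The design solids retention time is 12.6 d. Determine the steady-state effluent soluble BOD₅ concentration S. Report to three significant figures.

From the Monod/SRT balance for a CMAS, S = K_s·(1+k_d θ_c)/[θ_c·(Y k − k_d) − 1] = 45.5 × (1 + 0.0438 × 12.6) / [12.6 × (0.657 × 7.49 − 0.0438) − 1] = 70.61 / 60.45 = 1.168 mg/L.

S ≈ 1.17 mg/L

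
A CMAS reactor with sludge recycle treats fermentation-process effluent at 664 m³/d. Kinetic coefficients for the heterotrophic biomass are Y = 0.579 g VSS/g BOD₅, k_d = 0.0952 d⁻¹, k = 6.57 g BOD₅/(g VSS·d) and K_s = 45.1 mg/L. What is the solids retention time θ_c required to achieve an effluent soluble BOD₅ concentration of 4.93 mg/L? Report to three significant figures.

From 1/θ_c = Y·k·S/(K_s + S) − k_d: Y·k·S/(K_s+S) = 0.579 × 6.57 × 4.93 / (45.1 + 4.93) = 0.3749 d⁻¹.
θ_c = 1/(μ − k_d) = 1/(0.3749 − 0.0952) = 1/0.2797 = 3.576 d.

θ_c ≈ 3.58 d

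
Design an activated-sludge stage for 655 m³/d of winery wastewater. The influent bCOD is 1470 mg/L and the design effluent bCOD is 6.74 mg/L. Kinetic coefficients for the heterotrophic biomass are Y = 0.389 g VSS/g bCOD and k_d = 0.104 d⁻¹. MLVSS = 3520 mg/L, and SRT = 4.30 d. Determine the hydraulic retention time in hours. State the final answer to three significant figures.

τ ≈ 11.5 h

From the SRT design equation V = Y Q (S₀−S) θ_c / [X (1 + k_d θ_c)] = 0.389 × 655 × (1470 − 6.74) × 4.30 / [3520 × (1 + 0.104 × 4.30)] = 1.6×10^6 / 5094 = 314.7 m³.
Hydraulic retention time τ = V/Q = 314.7 / 655 = 0.4805 d = 11.53 h.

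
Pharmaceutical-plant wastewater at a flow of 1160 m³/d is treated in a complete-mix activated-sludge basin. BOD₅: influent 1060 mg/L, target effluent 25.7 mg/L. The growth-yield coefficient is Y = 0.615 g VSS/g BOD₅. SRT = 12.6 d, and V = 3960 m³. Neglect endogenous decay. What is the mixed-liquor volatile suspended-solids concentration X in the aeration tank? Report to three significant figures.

X = Y·Q·ΔS·θ_c / V = 0.615 × 1160 × (1060 − 25.7) × 12.6 / 3960 = 2348 mg/L.

X ≈ 2350 mg/L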